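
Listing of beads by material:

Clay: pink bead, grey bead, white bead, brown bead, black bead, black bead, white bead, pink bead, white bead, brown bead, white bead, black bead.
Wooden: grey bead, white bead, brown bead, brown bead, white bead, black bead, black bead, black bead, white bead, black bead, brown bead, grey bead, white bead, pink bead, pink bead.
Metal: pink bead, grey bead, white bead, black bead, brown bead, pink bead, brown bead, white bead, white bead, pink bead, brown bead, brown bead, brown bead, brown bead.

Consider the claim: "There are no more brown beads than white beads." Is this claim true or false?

True

There are 11 brown beads.
There are 11 white beads.
The claim requires 11 ≤ 11, which holds.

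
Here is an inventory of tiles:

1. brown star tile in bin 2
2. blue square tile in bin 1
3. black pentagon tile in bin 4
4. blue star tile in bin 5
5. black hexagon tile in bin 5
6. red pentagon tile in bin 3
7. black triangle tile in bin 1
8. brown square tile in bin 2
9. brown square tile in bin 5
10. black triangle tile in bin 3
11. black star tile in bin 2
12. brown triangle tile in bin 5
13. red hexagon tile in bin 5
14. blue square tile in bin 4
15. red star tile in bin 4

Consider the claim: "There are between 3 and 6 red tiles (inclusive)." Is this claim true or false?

True

red tiles: 3.
The claim requires 3 ≤ 3 ≤ 6, which holds.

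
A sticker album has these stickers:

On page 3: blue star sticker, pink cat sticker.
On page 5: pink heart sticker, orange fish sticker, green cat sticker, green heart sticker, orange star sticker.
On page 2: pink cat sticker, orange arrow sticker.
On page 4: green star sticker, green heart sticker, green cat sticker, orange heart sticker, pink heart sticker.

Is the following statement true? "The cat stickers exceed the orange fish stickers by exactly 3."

True

There are 4 cat stickers.
There is 1 orange fish sticker.
The claim requires 4 − 1 (= 3) to equal 3, which holds.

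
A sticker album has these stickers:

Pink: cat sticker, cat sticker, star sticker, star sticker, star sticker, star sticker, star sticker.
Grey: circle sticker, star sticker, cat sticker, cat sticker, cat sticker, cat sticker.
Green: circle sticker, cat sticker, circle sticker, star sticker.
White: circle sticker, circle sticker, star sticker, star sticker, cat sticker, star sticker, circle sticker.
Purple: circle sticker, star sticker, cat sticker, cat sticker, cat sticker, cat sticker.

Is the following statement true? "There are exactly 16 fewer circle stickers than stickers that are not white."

True

|circle stickers| = 7.
|stickers that are not white| = 23.
The claim requires 23 − 7 (= 16) to equal 16, which holds.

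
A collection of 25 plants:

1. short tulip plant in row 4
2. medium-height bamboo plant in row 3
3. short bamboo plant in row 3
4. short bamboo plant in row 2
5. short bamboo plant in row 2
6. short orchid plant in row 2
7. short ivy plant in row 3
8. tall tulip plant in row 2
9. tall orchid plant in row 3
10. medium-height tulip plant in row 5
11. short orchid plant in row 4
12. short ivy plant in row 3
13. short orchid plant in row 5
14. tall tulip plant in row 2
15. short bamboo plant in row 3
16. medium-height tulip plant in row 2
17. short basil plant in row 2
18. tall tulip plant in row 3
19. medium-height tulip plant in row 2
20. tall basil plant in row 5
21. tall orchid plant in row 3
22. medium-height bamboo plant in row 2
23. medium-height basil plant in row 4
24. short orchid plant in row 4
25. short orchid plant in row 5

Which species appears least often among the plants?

Counts by species: tulip 7, orchid 7, bamboo 6, basil 3, ivy 2.
The minimum is 2, held uniquely by ivy.

ivy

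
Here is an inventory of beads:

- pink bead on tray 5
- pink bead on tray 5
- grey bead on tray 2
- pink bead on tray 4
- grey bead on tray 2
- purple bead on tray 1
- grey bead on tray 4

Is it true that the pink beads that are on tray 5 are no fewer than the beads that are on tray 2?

pink beads on tray 5: 2.
beads on tray 2: 2.
The claim requires 2 ≥ 2, which holds.

True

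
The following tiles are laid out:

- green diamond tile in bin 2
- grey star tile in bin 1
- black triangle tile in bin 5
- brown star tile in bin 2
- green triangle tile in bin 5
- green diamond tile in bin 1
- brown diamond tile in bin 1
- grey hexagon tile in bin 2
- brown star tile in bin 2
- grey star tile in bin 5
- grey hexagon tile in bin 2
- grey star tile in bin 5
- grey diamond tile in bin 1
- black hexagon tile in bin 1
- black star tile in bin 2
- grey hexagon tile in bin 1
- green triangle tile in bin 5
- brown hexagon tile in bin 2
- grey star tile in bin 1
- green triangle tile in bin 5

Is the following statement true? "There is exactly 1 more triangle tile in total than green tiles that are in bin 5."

True

|triangle tiles| = 4.
|green tiles in bin 5| = 3.
The claim requires 4 − 3 (= 1) to equal 1, which holds.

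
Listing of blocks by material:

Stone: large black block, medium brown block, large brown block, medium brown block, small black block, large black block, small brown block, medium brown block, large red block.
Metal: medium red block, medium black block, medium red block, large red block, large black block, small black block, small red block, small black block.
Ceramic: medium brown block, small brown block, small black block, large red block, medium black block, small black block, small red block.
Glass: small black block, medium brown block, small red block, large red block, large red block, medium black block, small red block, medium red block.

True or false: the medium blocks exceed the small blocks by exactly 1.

|medium blocks| = 11.
|small blocks| = 12.
The claim requires 11 − 12 (= -1) to equal 1, which does not hold.

False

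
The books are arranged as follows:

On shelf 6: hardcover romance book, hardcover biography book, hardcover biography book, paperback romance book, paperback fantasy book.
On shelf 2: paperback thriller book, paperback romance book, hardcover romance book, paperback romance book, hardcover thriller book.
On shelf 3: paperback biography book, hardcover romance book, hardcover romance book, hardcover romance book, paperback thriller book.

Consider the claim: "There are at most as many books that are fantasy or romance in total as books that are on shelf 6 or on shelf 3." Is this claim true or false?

|books that are fantasy or romance| = 9.
|books on shelf 6 or on shelf 3| = 10.
The claim requires 9 ≤ 10, which holds.

True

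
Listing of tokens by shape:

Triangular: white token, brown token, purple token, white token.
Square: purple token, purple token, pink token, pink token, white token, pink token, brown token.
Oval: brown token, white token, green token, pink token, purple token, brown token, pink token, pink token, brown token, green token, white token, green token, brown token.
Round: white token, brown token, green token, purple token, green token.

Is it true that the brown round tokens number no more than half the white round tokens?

|brown round tokens| = 1.
|white round tokens| = 1.
The claim requires 2 × 1 = 2 ≤ 1, which does not hold.

False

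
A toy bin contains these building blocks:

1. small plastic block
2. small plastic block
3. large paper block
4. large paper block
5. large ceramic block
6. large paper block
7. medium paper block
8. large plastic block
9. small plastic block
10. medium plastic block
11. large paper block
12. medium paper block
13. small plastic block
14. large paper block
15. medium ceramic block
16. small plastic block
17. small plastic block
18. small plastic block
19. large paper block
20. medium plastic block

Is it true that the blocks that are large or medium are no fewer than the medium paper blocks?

True

|blocks that are large or medium| = 13.
|medium paper blocks| = 2.
The claim requires 13 ≥ 2, which holds.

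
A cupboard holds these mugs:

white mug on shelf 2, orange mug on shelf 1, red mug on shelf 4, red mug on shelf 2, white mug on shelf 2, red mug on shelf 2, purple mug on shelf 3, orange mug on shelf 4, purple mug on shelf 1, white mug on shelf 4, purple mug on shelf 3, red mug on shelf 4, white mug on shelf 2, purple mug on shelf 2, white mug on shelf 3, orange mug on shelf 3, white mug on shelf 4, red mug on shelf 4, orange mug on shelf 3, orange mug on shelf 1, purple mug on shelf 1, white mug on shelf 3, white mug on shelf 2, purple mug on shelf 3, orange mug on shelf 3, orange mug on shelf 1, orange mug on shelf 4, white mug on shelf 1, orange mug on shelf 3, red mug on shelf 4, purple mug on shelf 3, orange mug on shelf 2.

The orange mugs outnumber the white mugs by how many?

orange mugs: 10.
white mugs: 9.
10 − 9 = 1.

1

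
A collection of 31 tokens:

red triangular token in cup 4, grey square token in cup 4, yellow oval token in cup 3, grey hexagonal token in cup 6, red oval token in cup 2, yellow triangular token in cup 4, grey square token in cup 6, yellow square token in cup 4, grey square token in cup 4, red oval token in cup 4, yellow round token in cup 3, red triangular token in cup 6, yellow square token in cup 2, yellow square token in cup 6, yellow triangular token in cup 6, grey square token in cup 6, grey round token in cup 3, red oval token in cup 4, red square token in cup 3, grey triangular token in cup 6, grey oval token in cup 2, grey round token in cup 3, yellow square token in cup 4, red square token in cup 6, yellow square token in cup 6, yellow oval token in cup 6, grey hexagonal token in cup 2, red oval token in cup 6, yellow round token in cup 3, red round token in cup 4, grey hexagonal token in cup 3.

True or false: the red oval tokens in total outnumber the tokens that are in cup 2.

False

There are 4 red oval tokens.
There are 4 tokens in cup 2.
The claim requires 4 > 4, which does not hold.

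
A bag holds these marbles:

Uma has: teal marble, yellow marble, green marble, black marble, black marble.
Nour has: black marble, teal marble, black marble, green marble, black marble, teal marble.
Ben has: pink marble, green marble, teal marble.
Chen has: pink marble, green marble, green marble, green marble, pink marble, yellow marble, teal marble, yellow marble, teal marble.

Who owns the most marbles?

Counts by owner: Chen→9, Nour→6, Uma→5, Ben→3.
The maximum is 9, held uniquely by Chen.

Chen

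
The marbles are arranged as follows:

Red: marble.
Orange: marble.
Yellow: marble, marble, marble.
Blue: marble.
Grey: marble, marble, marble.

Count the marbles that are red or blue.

blue: 1; red: 1; together 1 + 1 = 2.

2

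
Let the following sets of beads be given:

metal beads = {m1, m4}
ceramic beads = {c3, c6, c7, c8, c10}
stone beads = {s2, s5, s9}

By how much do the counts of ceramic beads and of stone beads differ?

2

ceramic beads: 5. stone beads: 3.
|5 − 3| = 5 − 3 = 2.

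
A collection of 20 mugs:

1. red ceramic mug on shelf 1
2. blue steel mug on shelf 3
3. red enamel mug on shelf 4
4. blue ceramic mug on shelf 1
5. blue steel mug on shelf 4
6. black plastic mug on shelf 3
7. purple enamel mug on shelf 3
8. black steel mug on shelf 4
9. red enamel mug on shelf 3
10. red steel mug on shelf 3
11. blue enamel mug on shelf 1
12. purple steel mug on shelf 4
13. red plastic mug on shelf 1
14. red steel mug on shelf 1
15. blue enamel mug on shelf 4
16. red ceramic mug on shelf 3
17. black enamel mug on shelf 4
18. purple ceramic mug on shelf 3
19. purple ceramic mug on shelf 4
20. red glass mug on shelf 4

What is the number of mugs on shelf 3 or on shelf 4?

on shelf 3: 7; on shelf 4: 8; together 7 + 8 = 15.

15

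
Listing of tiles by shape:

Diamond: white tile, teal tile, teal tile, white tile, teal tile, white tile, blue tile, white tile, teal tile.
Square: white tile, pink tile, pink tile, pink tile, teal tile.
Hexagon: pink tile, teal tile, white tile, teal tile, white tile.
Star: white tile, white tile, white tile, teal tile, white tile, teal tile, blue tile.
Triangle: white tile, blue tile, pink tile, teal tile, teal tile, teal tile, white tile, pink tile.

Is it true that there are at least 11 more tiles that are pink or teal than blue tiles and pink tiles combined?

|tiles that are pink or teal| = 18.
blue tiles: 3; pink tiles: 6; combined: 3 + 6 = 9.
The claim requires 18 − 9 = 9 ≥ 11, which does not hold.

False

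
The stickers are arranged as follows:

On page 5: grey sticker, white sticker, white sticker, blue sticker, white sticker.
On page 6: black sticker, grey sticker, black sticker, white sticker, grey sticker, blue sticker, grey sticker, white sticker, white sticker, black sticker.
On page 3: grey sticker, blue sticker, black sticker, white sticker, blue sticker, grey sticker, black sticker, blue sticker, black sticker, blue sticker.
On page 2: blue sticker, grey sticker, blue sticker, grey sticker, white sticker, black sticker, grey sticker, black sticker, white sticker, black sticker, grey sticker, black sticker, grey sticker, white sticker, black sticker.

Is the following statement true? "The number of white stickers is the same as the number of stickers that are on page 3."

There are 10 white stickers.
There are 10 stickers on page 3.
The claim requires 10 = 10, which holds.

True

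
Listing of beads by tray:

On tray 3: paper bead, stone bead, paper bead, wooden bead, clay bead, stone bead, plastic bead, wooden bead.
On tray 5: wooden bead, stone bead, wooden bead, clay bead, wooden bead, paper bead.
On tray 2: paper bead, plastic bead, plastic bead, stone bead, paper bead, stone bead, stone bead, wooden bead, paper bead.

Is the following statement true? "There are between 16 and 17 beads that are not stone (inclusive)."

There are 17 beads that are not stone.
The claim requires 16 ≤ 17 ≤ 17, which holds.

True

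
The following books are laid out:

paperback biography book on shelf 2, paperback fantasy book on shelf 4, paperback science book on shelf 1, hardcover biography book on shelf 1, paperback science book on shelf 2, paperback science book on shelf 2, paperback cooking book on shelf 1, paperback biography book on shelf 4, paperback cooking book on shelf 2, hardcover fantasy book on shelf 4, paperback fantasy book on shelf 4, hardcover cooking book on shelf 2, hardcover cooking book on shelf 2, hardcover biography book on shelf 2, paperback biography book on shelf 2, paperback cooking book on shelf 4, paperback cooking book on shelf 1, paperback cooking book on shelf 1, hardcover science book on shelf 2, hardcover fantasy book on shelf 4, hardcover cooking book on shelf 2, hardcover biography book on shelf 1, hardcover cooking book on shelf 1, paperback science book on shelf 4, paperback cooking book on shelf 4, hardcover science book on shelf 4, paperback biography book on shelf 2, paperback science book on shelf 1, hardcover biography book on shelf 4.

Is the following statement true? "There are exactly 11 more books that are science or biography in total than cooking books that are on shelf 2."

True

There are 15 books that are science or biography.
There are 4 cooking books on shelf 2.
The claim requires 15 − 4 (= 11) to equal 11, which holds.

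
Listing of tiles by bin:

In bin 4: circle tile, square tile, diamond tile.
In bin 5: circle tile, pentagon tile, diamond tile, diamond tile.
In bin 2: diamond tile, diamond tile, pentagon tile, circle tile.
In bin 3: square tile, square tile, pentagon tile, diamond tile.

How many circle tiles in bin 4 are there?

1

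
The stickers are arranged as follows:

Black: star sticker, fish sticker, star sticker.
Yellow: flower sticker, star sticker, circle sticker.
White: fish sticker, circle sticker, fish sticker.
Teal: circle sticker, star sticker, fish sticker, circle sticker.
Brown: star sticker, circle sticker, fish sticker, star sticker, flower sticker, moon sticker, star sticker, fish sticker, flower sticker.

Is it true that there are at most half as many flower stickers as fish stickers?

True

flower stickers: 3.
fish stickers: 6.
The claim requires 2 × 3 = 6 ≤ 6, which holds.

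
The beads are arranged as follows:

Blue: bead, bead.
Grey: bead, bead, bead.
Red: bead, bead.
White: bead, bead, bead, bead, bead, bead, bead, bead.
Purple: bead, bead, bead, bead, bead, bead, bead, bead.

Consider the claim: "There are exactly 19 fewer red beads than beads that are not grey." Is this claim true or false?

False

red beads: 2.
beads that are not grey: 20.
The claim requires 20 − 2 (= 18) to equal 19, which does not hold.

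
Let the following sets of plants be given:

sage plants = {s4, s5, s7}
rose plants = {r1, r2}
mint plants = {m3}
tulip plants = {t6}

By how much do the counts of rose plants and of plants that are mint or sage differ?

rose plants: 2. plants that are mint or sage: 4.
|2 − 4| = 4 − 2 = 2.

2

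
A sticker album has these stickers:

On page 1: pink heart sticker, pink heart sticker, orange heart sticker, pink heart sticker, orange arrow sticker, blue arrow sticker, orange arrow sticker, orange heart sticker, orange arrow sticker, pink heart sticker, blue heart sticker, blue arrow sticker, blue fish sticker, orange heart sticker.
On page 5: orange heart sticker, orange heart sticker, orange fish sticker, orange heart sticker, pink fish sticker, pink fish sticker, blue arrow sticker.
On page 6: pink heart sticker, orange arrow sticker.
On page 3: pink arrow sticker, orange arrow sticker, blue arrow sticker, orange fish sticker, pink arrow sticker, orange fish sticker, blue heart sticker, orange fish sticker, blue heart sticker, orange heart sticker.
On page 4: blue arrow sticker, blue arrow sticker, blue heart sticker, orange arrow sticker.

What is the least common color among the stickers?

pink

Counts by color: orange 17, blue 11, pink 9.
The minimum is 9, held uniquely by pink.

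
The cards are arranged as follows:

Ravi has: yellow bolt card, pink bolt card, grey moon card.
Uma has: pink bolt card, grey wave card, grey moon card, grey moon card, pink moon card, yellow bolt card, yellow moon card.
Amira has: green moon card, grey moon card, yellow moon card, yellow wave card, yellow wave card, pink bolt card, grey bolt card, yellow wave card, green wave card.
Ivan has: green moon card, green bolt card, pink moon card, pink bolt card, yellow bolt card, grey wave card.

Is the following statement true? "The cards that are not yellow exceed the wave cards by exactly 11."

|cards that are not yellow| = 17.
|wave cards| = 6.
The claim requires 17 − 6 (= 11) to equal 11, which holds.

True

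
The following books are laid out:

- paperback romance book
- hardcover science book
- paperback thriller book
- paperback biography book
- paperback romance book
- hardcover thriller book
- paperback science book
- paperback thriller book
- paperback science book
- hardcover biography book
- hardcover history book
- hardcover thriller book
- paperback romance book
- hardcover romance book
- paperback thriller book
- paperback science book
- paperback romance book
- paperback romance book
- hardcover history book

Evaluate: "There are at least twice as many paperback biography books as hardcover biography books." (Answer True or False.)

|paperback biography books| = 1.
|hardcover biography books| = 1.
The claim requires 1 ≥ 2 × 1 = 2, which does not hold.

False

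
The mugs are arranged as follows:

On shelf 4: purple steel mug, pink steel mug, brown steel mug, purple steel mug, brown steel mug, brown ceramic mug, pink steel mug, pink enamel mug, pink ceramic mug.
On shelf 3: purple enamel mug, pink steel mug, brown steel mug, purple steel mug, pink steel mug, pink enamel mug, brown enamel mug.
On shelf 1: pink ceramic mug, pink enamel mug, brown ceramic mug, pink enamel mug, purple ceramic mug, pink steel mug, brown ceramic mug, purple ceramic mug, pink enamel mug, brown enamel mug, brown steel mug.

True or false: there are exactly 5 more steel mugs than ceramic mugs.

True

|steel mugs| = 12.
|ceramic mugs| = 7.
The claim requires 12 − 7 (= 5) to equal 5, which holds.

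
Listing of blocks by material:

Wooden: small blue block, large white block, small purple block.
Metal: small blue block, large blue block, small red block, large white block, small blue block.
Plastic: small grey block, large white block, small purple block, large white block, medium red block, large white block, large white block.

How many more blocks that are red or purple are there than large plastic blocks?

blocks that are red or purple: 4.
large plastic blocks: 4.
4 − 4 = 0.

0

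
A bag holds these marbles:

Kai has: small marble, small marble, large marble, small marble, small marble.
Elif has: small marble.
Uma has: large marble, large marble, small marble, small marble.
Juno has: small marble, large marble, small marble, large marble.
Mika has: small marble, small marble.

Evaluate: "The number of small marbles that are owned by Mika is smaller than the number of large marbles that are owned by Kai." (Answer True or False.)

False

small marbles owned by Mika: 2.
large marbles owned by Kai: 1.
The claim requires 2 < 1, which does not hold.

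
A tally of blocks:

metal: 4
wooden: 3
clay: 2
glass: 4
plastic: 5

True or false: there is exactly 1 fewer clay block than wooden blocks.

True

There are 2 clay blocks.
There are 3 wooden blocks.
The claim requires 3 − 2 (= 1) to equal 1, which holds.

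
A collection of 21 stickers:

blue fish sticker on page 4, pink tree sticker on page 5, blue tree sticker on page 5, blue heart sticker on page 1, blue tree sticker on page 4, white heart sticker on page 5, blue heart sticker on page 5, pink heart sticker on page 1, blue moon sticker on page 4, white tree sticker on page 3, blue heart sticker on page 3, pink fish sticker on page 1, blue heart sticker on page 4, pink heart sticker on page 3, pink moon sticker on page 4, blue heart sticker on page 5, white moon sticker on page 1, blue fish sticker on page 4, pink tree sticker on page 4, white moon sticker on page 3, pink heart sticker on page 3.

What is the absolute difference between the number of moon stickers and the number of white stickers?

0

moon stickers: 4. white stickers: 4.
|4 − 4| = 4 − 4 = 0.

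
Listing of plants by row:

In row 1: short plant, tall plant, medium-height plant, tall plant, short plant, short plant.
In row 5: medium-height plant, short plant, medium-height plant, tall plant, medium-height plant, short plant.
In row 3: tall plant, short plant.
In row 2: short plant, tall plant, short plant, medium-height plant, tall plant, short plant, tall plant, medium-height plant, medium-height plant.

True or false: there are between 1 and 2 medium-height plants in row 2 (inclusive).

False

medium-height plants in row 2: 3.
The claim requires 1 ≤ 3 ≤ 2, which does not hold.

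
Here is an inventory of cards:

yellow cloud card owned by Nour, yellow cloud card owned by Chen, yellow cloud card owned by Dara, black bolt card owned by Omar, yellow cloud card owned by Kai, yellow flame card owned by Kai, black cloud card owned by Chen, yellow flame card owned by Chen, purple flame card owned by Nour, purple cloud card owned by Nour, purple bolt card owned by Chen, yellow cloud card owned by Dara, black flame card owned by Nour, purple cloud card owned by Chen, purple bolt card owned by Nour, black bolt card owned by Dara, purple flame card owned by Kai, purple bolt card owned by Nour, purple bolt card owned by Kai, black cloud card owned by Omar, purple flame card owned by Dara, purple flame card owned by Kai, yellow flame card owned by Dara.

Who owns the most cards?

Nour

Counts by player: Nour→6, Kai→5, Chen→5, Dara→5, Omar→2.
The maximum is 6, held uniquely by Nour.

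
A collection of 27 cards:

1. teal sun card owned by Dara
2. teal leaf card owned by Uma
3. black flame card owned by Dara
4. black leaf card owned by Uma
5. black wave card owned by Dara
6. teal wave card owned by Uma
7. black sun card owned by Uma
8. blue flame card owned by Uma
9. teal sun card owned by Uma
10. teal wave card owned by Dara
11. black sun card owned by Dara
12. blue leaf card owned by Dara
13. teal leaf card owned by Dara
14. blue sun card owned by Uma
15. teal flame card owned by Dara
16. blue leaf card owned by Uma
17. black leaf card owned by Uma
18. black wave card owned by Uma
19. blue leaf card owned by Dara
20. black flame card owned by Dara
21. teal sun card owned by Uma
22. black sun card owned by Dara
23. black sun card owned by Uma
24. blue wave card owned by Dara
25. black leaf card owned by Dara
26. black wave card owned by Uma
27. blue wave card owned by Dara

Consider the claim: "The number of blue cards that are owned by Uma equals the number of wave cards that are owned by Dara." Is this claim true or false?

blue cards owned by Uma: 3.
wave cards owned by Dara: 4.
The claim requires 3 = 4, which does not hold.

False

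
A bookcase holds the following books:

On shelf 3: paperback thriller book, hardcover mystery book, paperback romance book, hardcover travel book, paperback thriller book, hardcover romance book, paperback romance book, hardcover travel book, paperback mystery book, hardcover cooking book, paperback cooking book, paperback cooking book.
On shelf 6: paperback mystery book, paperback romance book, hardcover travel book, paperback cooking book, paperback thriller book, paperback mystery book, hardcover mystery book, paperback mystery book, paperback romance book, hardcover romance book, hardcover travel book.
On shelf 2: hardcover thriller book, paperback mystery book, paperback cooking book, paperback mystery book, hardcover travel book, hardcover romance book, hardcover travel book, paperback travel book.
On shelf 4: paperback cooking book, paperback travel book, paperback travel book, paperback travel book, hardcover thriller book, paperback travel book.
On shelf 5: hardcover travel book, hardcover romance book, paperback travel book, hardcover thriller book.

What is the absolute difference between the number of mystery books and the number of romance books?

mystery books: 8. romance books: 8.
|8 − 8| = 8 − 8 = 0.

0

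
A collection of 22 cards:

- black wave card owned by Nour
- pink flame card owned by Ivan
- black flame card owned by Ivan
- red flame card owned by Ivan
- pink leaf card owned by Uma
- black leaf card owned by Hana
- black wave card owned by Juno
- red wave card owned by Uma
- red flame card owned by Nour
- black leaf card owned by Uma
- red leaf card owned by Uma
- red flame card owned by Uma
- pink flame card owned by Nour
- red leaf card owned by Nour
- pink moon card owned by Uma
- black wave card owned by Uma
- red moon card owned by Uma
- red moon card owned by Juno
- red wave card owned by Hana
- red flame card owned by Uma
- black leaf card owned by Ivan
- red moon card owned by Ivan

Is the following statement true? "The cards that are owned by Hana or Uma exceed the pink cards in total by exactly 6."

False

Count of cards owned by Hana or Uma: 11.
There are 4 pink cards.
The claim requires 11 − 4 (= 7) to equal 6, which does not hold.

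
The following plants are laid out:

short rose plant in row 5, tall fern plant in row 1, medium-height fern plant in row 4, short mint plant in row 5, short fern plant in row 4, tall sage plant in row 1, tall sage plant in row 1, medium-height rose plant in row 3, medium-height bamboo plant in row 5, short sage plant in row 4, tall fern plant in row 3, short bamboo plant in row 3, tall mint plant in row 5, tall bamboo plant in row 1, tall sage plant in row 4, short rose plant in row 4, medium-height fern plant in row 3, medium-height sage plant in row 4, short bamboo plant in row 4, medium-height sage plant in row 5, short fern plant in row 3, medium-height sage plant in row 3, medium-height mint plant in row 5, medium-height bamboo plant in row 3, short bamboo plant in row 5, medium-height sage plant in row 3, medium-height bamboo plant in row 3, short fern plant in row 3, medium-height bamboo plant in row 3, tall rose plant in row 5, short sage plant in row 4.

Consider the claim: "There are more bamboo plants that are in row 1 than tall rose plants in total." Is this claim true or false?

False

There is 1 bamboo plant in row 1.
There is 1 tall rose plant.
The claim requires 1 > 1, which does not hold.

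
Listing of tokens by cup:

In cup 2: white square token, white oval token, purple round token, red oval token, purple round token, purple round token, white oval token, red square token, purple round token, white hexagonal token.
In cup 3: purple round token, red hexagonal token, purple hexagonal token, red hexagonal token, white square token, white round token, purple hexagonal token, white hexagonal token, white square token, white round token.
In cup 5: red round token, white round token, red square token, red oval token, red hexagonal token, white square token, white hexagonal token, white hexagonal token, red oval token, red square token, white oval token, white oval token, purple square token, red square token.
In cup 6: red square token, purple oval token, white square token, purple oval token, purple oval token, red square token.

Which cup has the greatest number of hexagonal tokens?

Counts by cup (restricted to hexagonal tokens): cup 3→5, cup 5→3, cup 2→1, cup 6→0.
The maximum is 5, held uniquely by cup 3.

cup 3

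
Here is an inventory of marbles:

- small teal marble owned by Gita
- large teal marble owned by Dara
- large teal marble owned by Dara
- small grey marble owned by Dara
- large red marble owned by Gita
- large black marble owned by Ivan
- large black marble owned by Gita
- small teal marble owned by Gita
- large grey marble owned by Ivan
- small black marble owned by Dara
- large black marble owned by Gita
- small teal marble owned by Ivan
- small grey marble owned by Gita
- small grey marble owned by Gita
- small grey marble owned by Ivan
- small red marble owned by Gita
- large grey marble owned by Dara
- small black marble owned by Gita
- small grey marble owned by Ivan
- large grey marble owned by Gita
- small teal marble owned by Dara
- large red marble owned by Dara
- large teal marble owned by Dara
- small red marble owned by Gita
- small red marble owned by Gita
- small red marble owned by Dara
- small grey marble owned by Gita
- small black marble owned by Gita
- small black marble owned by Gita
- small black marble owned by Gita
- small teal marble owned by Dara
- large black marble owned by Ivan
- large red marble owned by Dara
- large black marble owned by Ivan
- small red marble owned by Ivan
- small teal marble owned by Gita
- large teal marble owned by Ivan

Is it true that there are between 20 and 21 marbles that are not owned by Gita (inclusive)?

Count of marbles that are not owned by Gita: 20.
The claim requires 20 ≤ 20 ≤ 21, which holds.

True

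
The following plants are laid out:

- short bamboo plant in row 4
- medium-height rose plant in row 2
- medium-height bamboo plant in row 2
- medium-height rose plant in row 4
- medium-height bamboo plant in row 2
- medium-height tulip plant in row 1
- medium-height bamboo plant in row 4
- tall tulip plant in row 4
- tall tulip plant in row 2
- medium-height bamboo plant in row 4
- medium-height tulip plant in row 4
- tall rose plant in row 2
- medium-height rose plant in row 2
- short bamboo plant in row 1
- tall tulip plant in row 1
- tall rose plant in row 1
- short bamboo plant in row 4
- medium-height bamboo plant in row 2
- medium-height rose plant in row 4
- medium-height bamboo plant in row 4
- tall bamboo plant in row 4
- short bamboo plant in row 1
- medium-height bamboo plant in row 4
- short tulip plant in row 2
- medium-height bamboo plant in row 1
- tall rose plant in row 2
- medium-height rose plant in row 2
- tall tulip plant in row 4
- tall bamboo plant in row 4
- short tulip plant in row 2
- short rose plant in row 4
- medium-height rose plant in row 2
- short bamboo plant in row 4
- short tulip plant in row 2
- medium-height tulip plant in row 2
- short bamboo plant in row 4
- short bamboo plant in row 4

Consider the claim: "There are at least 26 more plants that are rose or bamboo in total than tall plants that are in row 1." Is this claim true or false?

There are 27 plants that are rose or bamboo.
There are 2 tall plants in row 1.
The claim requires 27 − 2 = 25 ≥ 26, which does not hold.

False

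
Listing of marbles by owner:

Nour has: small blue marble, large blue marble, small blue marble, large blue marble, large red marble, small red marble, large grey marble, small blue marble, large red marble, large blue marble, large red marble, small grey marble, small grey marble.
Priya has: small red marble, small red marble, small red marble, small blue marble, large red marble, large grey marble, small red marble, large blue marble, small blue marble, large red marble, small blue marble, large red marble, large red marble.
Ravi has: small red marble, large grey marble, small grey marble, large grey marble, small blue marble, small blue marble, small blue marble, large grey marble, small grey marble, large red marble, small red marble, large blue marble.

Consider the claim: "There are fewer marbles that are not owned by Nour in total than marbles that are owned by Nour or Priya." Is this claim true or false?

|marbles that are not owned by Nour| = 25.
|marbles owned by Nour or Priya| = 26.
The claim requires 25 < 26, which holds.

True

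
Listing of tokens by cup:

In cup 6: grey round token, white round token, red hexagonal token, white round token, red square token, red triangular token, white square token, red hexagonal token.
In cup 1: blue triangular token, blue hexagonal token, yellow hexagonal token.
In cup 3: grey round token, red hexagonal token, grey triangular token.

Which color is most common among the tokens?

red

Counts by color: red 5, white 3, grey 3, blue 2, yellow 1.
The maximum is 5, held uniquely by red.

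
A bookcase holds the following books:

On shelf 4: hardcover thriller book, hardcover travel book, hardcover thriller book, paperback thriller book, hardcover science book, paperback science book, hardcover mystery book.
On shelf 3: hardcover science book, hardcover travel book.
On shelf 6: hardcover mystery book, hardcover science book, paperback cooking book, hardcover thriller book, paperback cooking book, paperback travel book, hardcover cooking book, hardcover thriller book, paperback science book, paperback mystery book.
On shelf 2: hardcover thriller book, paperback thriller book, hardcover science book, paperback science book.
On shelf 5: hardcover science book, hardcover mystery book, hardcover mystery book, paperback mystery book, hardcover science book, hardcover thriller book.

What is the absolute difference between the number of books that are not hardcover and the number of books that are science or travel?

2

books that are not hardcover: 10. books that are science or travel: 12.
|10 − 12| = 12 − 10 = 2.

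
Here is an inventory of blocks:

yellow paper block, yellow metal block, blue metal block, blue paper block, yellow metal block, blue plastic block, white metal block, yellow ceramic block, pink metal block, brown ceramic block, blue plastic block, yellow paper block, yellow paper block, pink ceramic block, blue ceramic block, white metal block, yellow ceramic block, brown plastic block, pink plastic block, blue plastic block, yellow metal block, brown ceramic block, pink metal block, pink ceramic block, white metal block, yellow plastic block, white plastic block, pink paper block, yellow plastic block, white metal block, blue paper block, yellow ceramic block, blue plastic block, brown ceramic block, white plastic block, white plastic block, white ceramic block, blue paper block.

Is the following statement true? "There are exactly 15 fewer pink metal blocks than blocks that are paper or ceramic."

True

There are 2 pink metal blocks.
There are 17 blocks that are paper or ceramic.
The claim requires 17 − 2 (= 15) to equal 15, which holds.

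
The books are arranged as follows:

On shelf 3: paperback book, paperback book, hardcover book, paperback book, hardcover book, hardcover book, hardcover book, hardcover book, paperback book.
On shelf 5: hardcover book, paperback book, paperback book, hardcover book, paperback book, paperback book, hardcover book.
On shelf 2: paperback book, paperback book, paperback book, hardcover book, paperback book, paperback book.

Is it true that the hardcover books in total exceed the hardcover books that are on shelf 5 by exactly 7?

False

|hardcover books| = 9.
|hardcover books on shelf 5| = 3.
The claim requires 9 − 3 (= 6) to equal 7, which does not hold.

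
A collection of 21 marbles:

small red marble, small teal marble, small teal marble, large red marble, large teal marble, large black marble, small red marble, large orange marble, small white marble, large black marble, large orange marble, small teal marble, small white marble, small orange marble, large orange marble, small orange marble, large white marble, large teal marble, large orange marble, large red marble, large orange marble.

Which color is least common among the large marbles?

Counts by color (restricted to large marbles): orange 5, teal 2, red 2, black 2, white 1.
The minimum is 1, held uniquely by white.

white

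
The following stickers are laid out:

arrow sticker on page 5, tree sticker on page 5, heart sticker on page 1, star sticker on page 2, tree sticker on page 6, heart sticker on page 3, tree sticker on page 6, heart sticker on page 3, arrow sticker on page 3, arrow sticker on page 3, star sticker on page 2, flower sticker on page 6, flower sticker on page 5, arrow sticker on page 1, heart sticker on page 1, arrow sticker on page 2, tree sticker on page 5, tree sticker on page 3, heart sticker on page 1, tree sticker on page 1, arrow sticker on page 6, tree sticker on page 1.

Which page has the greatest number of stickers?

Counts by page: page 1→6, page 3→5, page 5→4, page 6→4, page 2→3.
The maximum is 6, held uniquely by page 1.

page 1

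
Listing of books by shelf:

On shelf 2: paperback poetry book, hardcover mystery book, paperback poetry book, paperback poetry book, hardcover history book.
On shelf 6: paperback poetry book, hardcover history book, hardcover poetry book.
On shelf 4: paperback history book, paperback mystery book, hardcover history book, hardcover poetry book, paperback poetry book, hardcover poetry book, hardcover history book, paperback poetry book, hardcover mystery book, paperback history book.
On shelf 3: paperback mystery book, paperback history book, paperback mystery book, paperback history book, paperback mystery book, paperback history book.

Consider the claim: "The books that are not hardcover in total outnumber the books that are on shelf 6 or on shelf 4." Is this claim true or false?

There are 15 books that are not hardcover.
There are 13 books on shelf 6 or on shelf 4.
The claim requires 15 > 13, which holds.

True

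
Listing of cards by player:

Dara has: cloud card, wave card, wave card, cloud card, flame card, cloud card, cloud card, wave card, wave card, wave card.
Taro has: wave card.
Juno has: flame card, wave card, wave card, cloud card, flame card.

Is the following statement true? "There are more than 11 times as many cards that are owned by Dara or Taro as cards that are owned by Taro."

False

|cards owned by Dara or Taro| = 11.
|cards owned by Taro| = 1.
The claim requires 11 > 11 × 1 = 11, which does not hold.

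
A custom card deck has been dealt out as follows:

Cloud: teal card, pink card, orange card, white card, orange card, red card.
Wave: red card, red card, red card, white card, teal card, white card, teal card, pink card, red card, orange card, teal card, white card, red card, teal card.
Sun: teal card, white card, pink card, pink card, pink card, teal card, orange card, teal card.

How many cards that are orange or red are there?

10

orange: 4; red: 6; together 4 + 6 = 10.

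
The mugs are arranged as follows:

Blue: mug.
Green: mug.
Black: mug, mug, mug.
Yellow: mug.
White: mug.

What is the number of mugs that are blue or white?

2

blue: 1; white: 1; together 1 + 1 = 2.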